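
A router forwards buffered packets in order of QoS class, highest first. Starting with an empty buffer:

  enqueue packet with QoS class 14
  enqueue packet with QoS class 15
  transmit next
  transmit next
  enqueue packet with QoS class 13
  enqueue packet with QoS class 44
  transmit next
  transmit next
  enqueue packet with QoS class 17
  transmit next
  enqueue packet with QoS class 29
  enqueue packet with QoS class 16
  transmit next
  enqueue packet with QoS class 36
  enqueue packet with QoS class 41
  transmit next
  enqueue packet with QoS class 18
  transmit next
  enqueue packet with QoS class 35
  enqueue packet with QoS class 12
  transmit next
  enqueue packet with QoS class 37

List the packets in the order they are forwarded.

insert 14 → {14}
insert 15 → {15, 14}
transmit next → 15; now {14}
transmit next → 14; now {}
insert 13 → {13}
insert 44 → {44, 13}
transmit next → 44; now {13}
transmit next → 13; now {}
insert 17 → {17}
transmit next → 17; now {}
insert 29 → {29}
insert 16 → {29, 16}
transmit next → 29; now {16}
insert 36 → {36, 16}
insert 41 → {41, 36, 16}
transmit next → 41; now {36, 16}
insert 18 → {36, 18, 16}
transmit next → 36; now {18, 16}
insert 35 → {35, 18, 16}
insert 12 → {35, 18, 16, 12}
transmit next → 35; now {18, 16, 12}
insert 37 → {37, 18, 16, 12}

15 → 14 → 44 → 13 → 17 → 29 → 41 → 36 → 35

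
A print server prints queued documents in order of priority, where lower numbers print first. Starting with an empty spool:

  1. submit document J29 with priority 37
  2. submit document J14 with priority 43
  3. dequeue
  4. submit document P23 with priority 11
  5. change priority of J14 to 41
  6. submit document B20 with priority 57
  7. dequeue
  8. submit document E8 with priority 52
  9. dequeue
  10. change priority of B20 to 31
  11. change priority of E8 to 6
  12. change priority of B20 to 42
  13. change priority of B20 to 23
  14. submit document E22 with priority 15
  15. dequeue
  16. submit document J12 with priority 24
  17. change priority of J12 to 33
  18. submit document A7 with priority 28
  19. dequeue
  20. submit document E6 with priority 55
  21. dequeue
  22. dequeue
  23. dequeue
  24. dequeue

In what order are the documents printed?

add J29 (priority 37) → {J29:37}
add J14 (priority 43) → {J29:37, J14:43}
dequeue → J29; now {J14:43}
add P23 (priority 11) → {P23:11, J14:43}
update J14 to priority 41 → {P23:11, J14:41}
add B20 (priority 57) → {P23:11, J14:41, B20:57}
dequeue → P23; now {J14:41, B20:57}
add E8 (priority 52) → {J14:41, E8:52, B20:57}
dequeue → J14; now {E8:52, B20:57}
update B20 to priority 31 → {B20:31, E8:52}
update E8 to priority 6 → {E8:6, B20:31}
update B20 to priority 42 → {E8:6, B20:42}
update B20 to priority 23 → {E8:6, B20:23}
add E22 (priority 15) → {E8:6, E22:15, B20:23}
dequeue → E8; now {E22:15, B20:23}
add J12 (priority 24) → {E22:15, B20:23, J12:24}
update J12 to priority 33 → {E22:15, B20:23, J12:33}
add A7 (priority 28) → {E22:15, B20:23, A7:28, J12:33}
dequeue → E22; now {B20:23, A7:28, J12:33}
add E6 (priority 55) → {B20:23, A7:28, J12:33, E6:55}
dequeue → B20; now {A7:28, J12:33, E6:55}
dequeue → A7; now {J12:33, E6:55}
dequeue → J12; now {E6:55}
dequeue → E6; now {}

J29, P23, J14, E8, E22, B20, A7, J12, E6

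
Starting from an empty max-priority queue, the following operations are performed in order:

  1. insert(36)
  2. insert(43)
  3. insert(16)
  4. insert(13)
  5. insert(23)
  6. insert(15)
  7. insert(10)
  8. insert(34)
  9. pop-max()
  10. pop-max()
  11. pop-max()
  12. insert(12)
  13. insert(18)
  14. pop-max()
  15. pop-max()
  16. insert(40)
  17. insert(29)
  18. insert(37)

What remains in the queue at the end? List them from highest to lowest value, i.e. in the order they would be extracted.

insert 36 → {36}
insert 43 → {43, 36}
insert 16 → {43, 36, 16}
insert 13 → {43, 36, 16, 13}
insert 23 → {43, 36, 23, 16, 13}
insert 15 → {43, 36, 23, 16, 15, 13}
insert 10 → {43, 36, 23, 16, 15, 13, 10}
insert 34 → {43, 36, 34, 23, 16, 15, 13, 10}
pop-max → 43; now {36, 34, 23, 16, 15, 13, 10}
pop-max → 36; now {34, 23, 16, 15, 13, 10}
pop-max → 34; now {23, 16, 15, 13, 10}
insert 12 → {23, 16, 15, 13, 12, 10}
insert 18 → {23, 18, 16, 15, 13, 12, 10}
pop-max → 23; now {18, 16, 15, 13, 12, 10}
pop-max → 18; now {16, 15, 13, 12, 10}
insert 40 → {40, 16, 15, 13, 12, 10}
insert 29 → {40, 29, 16, 15, 13, 12, 10}
insert 37 → {40, 37, 29, 16, 15, 13, 12, 10}

40, 37, 29, 16, 15, 13, 12, 10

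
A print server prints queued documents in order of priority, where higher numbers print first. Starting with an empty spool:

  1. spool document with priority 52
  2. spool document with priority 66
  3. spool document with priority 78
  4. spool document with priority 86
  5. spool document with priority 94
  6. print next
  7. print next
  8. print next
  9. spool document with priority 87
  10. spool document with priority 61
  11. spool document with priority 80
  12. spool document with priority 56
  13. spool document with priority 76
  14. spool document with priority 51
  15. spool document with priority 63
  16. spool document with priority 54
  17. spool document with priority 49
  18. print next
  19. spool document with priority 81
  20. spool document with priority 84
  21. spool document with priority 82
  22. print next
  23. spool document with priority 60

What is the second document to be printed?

86

insert 52 → {52}
insert 66 → {66, 52}
insert 78 → {78, 66, 52}
insert 86 → {86, 78, 66, 52}
insert 94 → {94, 86, 78, 66, 52}
print next → 94; now {86, 78, 66, 52}
print next → 86; now {78, 66, 52}
print next → 78; now {66, 52}
insert 87 → {87, 66, 52}
insert 61 → {87, 66, 61, 52}
insert 80 → {87, 80, 66, 61, 52}
insert 56 → {87, 80, 66, 61, 56, 52}
insert 76 → {87, 80, 76, 66, 61, 56, 52}
insert 51 → {87, 80, 76, 66, 61, 56, 52, 51}
insert 63 → {87, 80, 76, 66, 63, 61, 56, 52, 51}
insert 54 → {87, 80, 76, 66, 63, 61, 56, 54, 52, 51}
insert 49 → {87, 80, 76, 66, 63, 61, 56, 54, 52, 51, 49}
print next → 87; now {80, 76, 66, 63, 61, 56, 54, 52, 51, 49}
insert 81 → {81, 80, 76, 66, 63, 61, 56, 54, 52, 51, 49}
insert 84 → {84, 81, 80, 76, 66, 63, 61, 56, 54, 52, 51, 49}
insert 82 → {84, 82, 81, 80, 76, 66, 63, 61, 56, 54, 52, 51, 49}
print next → 84; now {82, 81, 80, 76, 66, 63, 61, 56, 54, 52, 51, 49}
insert 60 → {82, 81, 80, 76, 66, 63, 61, 60, 56, 54, 52, 51, 49}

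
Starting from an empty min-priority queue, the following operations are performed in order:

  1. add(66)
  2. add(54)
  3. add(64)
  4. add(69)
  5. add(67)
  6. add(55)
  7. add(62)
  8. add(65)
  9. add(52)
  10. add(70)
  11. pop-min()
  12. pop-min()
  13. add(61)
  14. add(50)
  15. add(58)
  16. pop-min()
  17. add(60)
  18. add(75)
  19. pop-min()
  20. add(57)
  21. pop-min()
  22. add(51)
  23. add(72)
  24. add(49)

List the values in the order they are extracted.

insert 66 → {66}
insert 54 → {54, 66}
insert 64 → {54, 64, 66}
insert 69 → {54, 64, 66, 69}
insert 67 → {54, 64, 66, 67, 69}
insert 55 → {54, 55, 64, 66, 67, 69}
insert 62 → {54, 55, 62, 64, 66, 67, 69}
insert 65 → {54, 55, 62, 64, 65, 66, 67, 69}
insert 52 → {52, 54, 55, 62, 64, 65, 66, 67, 69}
insert 70 → {52, 54, 55, 62, 64, 65, 66, 67, 69, 70}
pop-min → 52; now {54, 55, 62, 64, 65, 66, 67, 69, 70}
pop-min → 54; now {55, 62, 64, 65, 66, 67, 69, 70}
insert 61 → {55, 61, 62, 64, 65, 66, 67, 69, 70}
insert 50 → {50, 55, 61, 62, 64, 65, 66, 67, 69, 70}
insert 58 → {50, 55, 58, 61, 62, 64, 65, 66, 67, 69, 70}
pop-min → 50; now {55, 58, 61, 62, 64, 65, 66, 67, 69, 70}
insert 60 → {55, 58, 60, 61, 62, 64, 65, 66, 67, 69, 70}
insert 75 → {55, 58, 60, 61, 62, 64, 65, 66, 67, 69, 70, 75}
pop-min → 55; now {58, 60, 61, 62, 64, 65, 66, 67, 69, 70, 75}
insert 57 → {57, 58, 60, 61, 62, 64, 65, 66, 67, 69, 70, 75}
pop-min → 57; now {58, 60, 61, 62, 64, 65, 66, 67, 69, 70, 75}
insert 51 → {51, 58, 60, 61, 62, 64, 65, 66, 67, 69, 70, 75}
insert 72 → {51, 58, 60, 61, 62, 64, 65, 66, 67, 69, 70, 72, 75}
insert 49 → {49, 51, 58, 60, 61, 62, 64, 65, 66, 67, 69, 70, 72, 75}

52, 54, 50, 55, 57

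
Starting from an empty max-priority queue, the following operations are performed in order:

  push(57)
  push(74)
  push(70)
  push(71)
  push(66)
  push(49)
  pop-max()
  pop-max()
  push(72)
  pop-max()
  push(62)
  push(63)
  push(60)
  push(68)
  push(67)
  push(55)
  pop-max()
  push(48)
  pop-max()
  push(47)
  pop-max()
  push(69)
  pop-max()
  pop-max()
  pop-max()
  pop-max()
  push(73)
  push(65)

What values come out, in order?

insert 57 → {57}
insert 74 → {74, 57}
insert 70 → {74, 70, 57}
insert 71 → {74, 71, 70, 57}
insert 66 → {74, 71, 70, 66, 57}
insert 49 → {74, 71, 70, 66, 57, 49}
pop-max → 74; now {71, 70, 66, 57, 49}
pop-max → 71; now {70, 66, 57, 49}
insert 72 → {72, 70, 66, 57, 49}
pop-max → 72; now {70, 66, 57, 49}
insert 62 → {70, 66, 62, 57, 49}
insert 63 → {70, 66, 63, 62, 57, 49}
insert 60 → {70, 66, 63, 62, 60, 57, 49}
insert 68 → {70, 68, 66, 63, 62, 60, 57, 49}
insert 67 → {70, 68, 67, 66, 63, 62, 60, 57, 49}
insert 55 → {70, 68, 67, 66, 63, 62, 60, 57, 55, 49}
pop-max → 70; now {68, 67, 66, 63, 62, 60, 57, 55, 49}
insert 48 → {68, 67, 66, 63, 62, 60, 57, 55, 49, 48}
pop-max → 68; now {67, 66, 63, 62, 60, 57, 55, 49, 48}
insert 47 → {67, 66, 63, 62, 60, 57, 55, 49, 48, 47}
pop-max → 67; now {66, 63, 62, 60, 57, 55, 49, 48, 47}
insert 69 → {69, 66, 63, 62, 60, 57, 55, 49, 48, 47}
pop-max → 69; now {66, 63, 62, 60, 57, 55, 49, 48, 47}
pop-max → 66; now {63, 62, 60, 57, 55, 49, 48, 47}
pop-max → 63; now {62, 60, 57, 55, 49, 48, 47}
pop-max → 62; now {60, 57, 55, 49, 48, 47}
insert 73 → {73, 60, 57, 55, 49, 48, 47}
insert 65 → {73, 65, 60, 57, 55, 49, 48, 47}

74 → 71 → 72 → 70 → 68 → 67 → 69 → 66 → 63 → 62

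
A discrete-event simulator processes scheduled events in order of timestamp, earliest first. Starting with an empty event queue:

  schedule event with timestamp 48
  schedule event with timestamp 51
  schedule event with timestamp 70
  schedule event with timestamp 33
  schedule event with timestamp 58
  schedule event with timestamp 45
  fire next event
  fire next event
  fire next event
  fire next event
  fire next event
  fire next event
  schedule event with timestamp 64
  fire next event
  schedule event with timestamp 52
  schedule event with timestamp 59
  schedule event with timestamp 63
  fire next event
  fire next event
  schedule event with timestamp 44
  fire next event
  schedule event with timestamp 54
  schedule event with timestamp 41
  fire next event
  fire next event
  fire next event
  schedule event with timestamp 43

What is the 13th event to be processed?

insert 48 → {48}
insert 51 → {48, 51}
insert 70 → {48, 51, 70}
insert 33 → {33, 48, 51, 70}
insert 58 → {33, 48, 51, 58, 70}
insert 45 → {33, 45, 48, 51, 58, 70}
fire next event → 33; now {45, 48, 51, 58, 70}
fire next event → 45; now {48, 51, 58, 70}
fire next event → 48; now {51, 58, 70}
fire next event → 51; now {58, 70}
fire next event → 58; now {70}
fire next event → 70; now {}
insert 64 → {64}
fire next event → 64; now {}
insert 52 → {52}
insert 59 → {52, 59}
insert 63 → {52, 59, 63}
fire next event → 52; now {59, 63}
fire next event → 59; now {63}
insert 44 → {44, 63}
fire next event → 44; now {63}
insert 54 → {54, 63}
insert 41 → {41, 54, 63}
fire next event → 41; now {54, 63}
fire next event → 54; now {63}
fire next event → 63; now {}
insert 43 → {43}

63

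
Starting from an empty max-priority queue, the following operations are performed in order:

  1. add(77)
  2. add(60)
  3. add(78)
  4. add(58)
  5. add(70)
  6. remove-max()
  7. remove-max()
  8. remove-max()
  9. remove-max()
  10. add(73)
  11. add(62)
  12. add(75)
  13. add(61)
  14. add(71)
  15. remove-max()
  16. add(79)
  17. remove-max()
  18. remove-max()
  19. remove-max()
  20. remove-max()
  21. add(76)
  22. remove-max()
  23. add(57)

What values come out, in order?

insert 77 → {77}
insert 60 → {77, 60}
insert 78 → {78, 77, 60}
insert 58 → {78, 77, 60, 58}
insert 70 → {78, 77, 70, 60, 58}
remove-max → 78; now {77, 70, 60, 58}
remove-max → 77; now {70, 60, 58}
remove-max → 70; now {60, 58}
remove-max → 60; now {58}
insert 73 → {73, 58}
insert 62 → {73, 62, 58}
insert 75 → {75, 73, 62, 58}
insert 61 → {75, 73, 62, 61, 58}
insert 71 → {75, 73, 71, 62, 61, 58}
remove-max → 75; now {73, 71, 62, 61, 58}
insert 79 → {79, 73, 71, 62, 61, 58}
remove-max → 79; now {73, 71, 62, 61, 58}
remove-max → 73; now {71, 62, 61, 58}
remove-max → 71; now {62, 61, 58}
remove-max → 62; now {61, 58}
insert 76 → {76, 61, 58}
remove-max → 76; now {61, 58}
insert 57 → {61, 58, 57}

78 → 77 → 70 → 60 → 75 → 79 → 73 → 71 → 62 → 76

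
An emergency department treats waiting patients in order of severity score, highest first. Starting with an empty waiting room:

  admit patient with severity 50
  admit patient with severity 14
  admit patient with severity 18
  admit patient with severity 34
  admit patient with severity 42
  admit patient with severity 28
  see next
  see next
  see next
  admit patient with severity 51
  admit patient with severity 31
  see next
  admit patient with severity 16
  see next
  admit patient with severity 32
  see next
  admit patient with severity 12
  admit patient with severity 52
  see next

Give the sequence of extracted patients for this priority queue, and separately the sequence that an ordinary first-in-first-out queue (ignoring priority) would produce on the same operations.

priority queue: 50, 42, 34, 51, 31, 32, 52; FIFO queue: 50, 14, 18, 34, 42, 28, 51

insert 50 → {50}
insert 14 → {50, 14}
insert 18 → {50, 18, 14}
insert 34 → {50, 34, 18, 14}
insert 42 → {50, 42, 34, 18, 14}
insert 28 → {50, 42, 34, 28, 18, 14}
see next → 50; now {42, 34, 28, 18, 14}
see next → 42; now {34, 28, 18, 14}
see next → 34; now {28, 18, 14}
insert 51 → {51, 28, 18, 14}
insert 31 → {51, 31, 28, 18, 14}
see next → 51; now {31, 28, 18, 14}
insert 16 → {31, 28, 18, 16, 14}
see next → 31; now {28, 18, 16, 14}
insert 32 → {32, 28, 18, 16, 14}
see next → 32; now {28, 18, 16, 14}
insert 12 → {28, 18, 16, 14, 12}
insert 52 → {52, 28, 18, 16, 14, 12}
see next → 52; now {28, 18, 16, 14, 12}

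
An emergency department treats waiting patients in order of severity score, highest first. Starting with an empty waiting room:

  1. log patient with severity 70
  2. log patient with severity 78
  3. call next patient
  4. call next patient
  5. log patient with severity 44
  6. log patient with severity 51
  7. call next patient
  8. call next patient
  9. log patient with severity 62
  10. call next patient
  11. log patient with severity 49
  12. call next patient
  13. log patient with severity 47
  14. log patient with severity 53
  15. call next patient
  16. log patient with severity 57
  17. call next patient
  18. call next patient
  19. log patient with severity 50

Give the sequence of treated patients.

insert 70 → {70}
insert 78 → {78, 70}
call next patient → 78; now {70}
call next patient → 70; now {}
insert 44 → {44}
insert 51 → {51, 44}
call next patient → 51; now {44}
call next patient → 44; now {}
insert 62 → {62}
call next patient → 62; now {}
insert 49 → {49}
call next patient → 49; now {}
insert 47 → {47}
insert 53 → {53, 47}
call next patient → 53; now {47}
insert 57 → {57, 47}
call next patient → 57; now {47}
call next patient → 47; now {}
insert 50 → {50}

[78, 70, 51, 44, 62, 49, 53, 57, 47]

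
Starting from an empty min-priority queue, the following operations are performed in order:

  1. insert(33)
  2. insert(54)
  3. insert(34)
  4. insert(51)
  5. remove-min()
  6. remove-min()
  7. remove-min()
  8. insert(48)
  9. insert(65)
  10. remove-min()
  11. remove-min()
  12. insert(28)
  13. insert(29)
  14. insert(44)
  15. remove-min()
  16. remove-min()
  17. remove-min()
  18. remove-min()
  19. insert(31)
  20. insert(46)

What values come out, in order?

[33, 34, 51, 48, 54, 28, 29, 44, 65]

insert 33 → {33}
insert 54 → {33, 54}
insert 34 → {33, 34, 54}
insert 51 → {33, 34, 51, 54}
remove-min → 33; now {34, 51, 54}
remove-min → 34; now {51, 54}
remove-min → 51; now {54}
insert 48 → {48, 54}
insert 65 → {48, 54, 65}
remove-min → 48; now {54, 65}
remove-min → 54; now {65}
insert 28 → {28, 65}
insert 29 → {28, 29, 65}
insert 44 → {28, 29, 44, 65}
remove-min → 28; now {29, 44, 65}
remove-min → 29; now {44, 65}
remove-min → 44; now {65}
remove-min → 65; now {}
insert 31 → {31}
insert 46 → {31, 46}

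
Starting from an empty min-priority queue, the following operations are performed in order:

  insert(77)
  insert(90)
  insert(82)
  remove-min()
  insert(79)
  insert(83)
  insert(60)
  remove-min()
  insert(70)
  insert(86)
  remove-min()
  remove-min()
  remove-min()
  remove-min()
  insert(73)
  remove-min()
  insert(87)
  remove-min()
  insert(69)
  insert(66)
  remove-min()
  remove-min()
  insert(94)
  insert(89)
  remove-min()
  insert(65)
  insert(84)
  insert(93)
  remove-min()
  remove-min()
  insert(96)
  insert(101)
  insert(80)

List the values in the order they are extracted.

insert 77 → {77}
insert 90 → {77, 90}
insert 82 → {77, 82, 90}
remove-min → 77; now {82, 90}
insert 79 → {79, 82, 90}
insert 83 → {79, 82, 83, 90}
insert 60 → {60, 79, 82, 83, 90}
remove-min → 60; now {79, 82, 83, 90}
insert 70 → {70, 79, 82, 83, 90}
insert 86 → {70, 79, 82, 83, 86, 90}
remove-min → 70; now {79, 82, 83, 86, 90}
remove-min → 79; now {82, 83, 86, 90}
remove-min → 82; now {83, 86, 90}
remove-min → 83; now {86, 90}
insert 73 → {73, 86, 90}
remove-min → 73; now {86, 90}
insert 87 → {86, 87, 90}
remove-min → 86; now {87, 90}
insert 69 → {69, 87, 90}
insert 66 → {66, 69, 87, 90}
remove-min → 66; now {69, 87, 90}
remove-min → 69; now {87, 90}
insert 94 → {87, 90, 94}
insert 89 → {87, 89, 90, 94}
remove-min → 87; now {89, 90, 94}
insert 65 → {65, 89, 90, 94}
insert 84 → {65, 84, 89, 90, 94}
insert 93 → {65, 84, 89, 90, 93, 94}
remove-min → 65; now {84, 89, 90, 93, 94}
remove-min → 84; now {89, 90, 93, 94}
insert 96 → {89, 90, 93, 94, 96}
insert 101 → {89, 90, 93, 94, 96, 101}
insert 80 → {80, 89, 90, 93, 94, 96, 101}

77, 60, 70, 79, 82, 83, 73, 86, 66, 69, 87, 65, 84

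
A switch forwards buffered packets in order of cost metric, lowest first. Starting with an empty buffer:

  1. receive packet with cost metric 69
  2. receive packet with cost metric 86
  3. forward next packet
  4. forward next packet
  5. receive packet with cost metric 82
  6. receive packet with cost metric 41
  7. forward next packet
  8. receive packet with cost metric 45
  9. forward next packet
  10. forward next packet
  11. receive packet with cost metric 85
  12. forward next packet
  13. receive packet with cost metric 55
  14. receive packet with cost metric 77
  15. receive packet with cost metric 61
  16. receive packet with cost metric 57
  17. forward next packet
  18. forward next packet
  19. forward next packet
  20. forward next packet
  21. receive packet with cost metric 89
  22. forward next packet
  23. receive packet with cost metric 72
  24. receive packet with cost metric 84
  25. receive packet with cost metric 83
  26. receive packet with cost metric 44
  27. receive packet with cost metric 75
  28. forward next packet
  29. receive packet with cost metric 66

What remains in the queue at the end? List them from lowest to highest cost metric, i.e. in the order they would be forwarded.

66 → 72 → 75 → 83 → 84

insert 69 → {69}
insert 86 → {69, 86}
forward next packet → 69; now {86}
forward next packet → 86; now {}
insert 82 → {82}
insert 41 → {41, 82}
forward next packet → 41; now {82}
insert 45 → {45, 82}
forward next packet → 45; now {82}
forward next packet → 82; now {}
insert 85 → {85}
forward next packet → 85; now {}
insert 55 → {55}
insert 77 → {55, 77}
insert 61 → {55, 61, 77}
insert 57 → {55, 57, 61, 77}
forward next packet → 55; now {57, 61, 77}
forward next packet → 57; now {61, 77}
forward next packet → 61; now {77}
forward next packet → 77; now {}
insert 89 → {89}
forward next packet → 89; now {}
insert 72 → {72}
insert 84 → {72, 84}
insert 83 → {72, 83, 84}
insert 44 → {44, 72, 83, 84}
insert 75 → {44, 72, 75, 83, 84}
forward next packet → 44; now {72, 75, 83, 84}
insert 66 → {66, 72, 75, 83, 84}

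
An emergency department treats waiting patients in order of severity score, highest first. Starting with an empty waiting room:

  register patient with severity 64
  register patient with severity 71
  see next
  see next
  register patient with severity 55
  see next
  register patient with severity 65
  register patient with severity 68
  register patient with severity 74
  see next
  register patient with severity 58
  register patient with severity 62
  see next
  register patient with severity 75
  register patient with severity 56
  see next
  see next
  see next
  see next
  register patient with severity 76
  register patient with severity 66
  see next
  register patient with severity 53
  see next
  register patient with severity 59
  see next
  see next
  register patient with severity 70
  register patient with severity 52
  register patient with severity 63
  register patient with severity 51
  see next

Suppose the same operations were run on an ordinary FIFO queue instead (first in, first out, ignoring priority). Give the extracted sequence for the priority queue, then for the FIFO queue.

insert 64 → {64}
insert 71 → {71, 64}
see next → 71; now {64}
see next → 64; now {}
insert 55 → {55}
see next → 55; now {}
insert 65 → {65}
insert 68 → {68, 65}
insert 74 → {74, 68, 65}
see next → 74; now {68, 65}
insert 58 → {68, 65, 58}
insert 62 → {68, 65, 62, 58}
see next → 68; now {65, 62, 58}
insert 75 → {75, 65, 62, 58}
insert 56 → {75, 65, 62, 58, 56}
see next → 75; now {65, 62, 58, 56}
see next → 65; now {62, 58, 56}
see next → 62; now {58, 56}
see next → 58; now {56}
insert 76 → {76, 56}
insert 66 → {76, 66, 56}
see next → 76; now {66, 56}
insert 53 → {66, 56, 53}
see next → 66; now {56, 53}
insert 59 → {59, 56, 53}
see next → 59; now {56, 53}
see next → 56; now {53}
insert 70 → {70, 53}
insert 52 → {70, 53, 52}
insert 63 → {70, 63, 53, 52}
insert 51 → {70, 63, 53, 52, 51}
see next → 70; now {63, 53, 52, 51}

priority queue: 71, 64, 55, 74, 68, 75, 65, 62, 58, 76, 66, 59, 56, 70; FIFO queue: 64, 71, 55, 65, 68, 74, 58, 62, 75, 56, 76, 66, 53, 59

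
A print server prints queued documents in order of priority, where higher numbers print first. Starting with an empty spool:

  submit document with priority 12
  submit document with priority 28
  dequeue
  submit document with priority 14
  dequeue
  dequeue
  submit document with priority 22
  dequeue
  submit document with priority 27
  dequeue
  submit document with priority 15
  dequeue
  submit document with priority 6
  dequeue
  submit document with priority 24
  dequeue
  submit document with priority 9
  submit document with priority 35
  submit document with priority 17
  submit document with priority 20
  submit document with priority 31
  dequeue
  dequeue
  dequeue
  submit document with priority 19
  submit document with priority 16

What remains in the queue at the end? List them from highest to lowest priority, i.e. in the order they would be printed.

insert 12 → {12}
insert 28 → {28, 12}
dequeue → 28; now {12}
insert 14 → {14, 12}
dequeue → 14; now {12}
dequeue → 12; now {}
insert 22 → {22}
dequeue → 22; now {}
insert 27 → {27}
dequeue → 27; now {}
insert 15 → {15}
dequeue → 15; now {}
insert 6 → {6}
dequeue → 6; now {}
insert 24 → {24}
dequeue → 24; now {}
insert 9 → {9}
insert 35 → {35, 9}
insert 17 → {35, 17, 9}
insert 20 → {35, 20, 17, 9}
insert 31 → {35, 31, 20, 17, 9}
dequeue → 35; now {31, 20, 17, 9}
dequeue → 31; now {20, 17, 9}
dequeue → 20; now {17, 9}
insert 19 → {19, 17, 9}
insert 16 → {19, 17, 16, 9}

19 → 17 → 16 → 9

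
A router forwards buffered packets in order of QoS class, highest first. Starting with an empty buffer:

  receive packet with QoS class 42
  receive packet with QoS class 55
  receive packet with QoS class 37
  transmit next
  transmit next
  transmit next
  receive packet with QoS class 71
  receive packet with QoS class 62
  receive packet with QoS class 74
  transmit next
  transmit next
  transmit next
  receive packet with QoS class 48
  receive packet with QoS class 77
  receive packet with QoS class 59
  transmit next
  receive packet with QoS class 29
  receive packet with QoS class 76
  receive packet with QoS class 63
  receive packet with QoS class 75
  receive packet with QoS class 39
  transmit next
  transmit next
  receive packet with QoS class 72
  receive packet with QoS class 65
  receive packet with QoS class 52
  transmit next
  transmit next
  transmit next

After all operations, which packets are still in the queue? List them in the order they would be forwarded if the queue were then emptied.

59, 52, 48, 39, 29

insert 42 → {42}
insert 55 → {55, 42}
insert 37 → {55, 42, 37}
transmit next → 55; now {42, 37}
transmit next → 42; now {37}
transmit next → 37; now {}
insert 71 → {71}
insert 62 → {71, 62}
insert 74 → {74, 71, 62}
transmit next → 74; now {71, 62}
transmit next → 71; now {62}
transmit next → 62; now {}
insert 48 → {48}
insert 77 → {77, 48}
insert 59 → {77, 59, 48}
transmit next → 77; now {59, 48}
insert 29 → {59, 48, 29}
insert 76 → {76, 59, 48, 29}
insert 63 → {76, 63, 59, 48, 29}
insert 75 → {76, 75, 63, 59, 48, 29}
insert 39 → {76, 75, 63, 59, 48, 39, 29}
transmit next → 76; now {75, 63, 59, 48, 39, 29}
transmit next → 75; now {63, 59, 48, 39, 29}
insert 72 → {72, 63, 59, 48, 39, 29}
insert 65 → {72, 65, 63, 59, 48, 39, 29}
insert 52 → {72, 65, 63, 59, 52, 48, 39, 29}
transmit next → 72; now {65, 63, 59, 52, 48, 39, 29}
transmit next → 65; now {63, 59, 52, 48, 39, 29}
transmit next → 63; now {59, 52, 48, 39, 29}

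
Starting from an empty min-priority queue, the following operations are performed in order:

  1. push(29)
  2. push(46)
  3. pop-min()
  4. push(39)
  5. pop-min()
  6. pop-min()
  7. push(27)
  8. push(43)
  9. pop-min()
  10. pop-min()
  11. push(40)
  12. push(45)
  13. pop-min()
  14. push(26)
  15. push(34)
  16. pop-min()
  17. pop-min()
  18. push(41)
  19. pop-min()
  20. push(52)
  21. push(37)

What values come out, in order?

insert 29 → {29}
insert 46 → {29, 46}
pop-min → 29; now {46}
insert 39 → {39, 46}
pop-min → 39; now {46}
pop-min → 46; now {}
insert 27 → {27}
insert 43 → {27, 43}
pop-min → 27; now {43}
pop-min → 43; now {}
insert 40 → {40}
insert 45 → {40, 45}
pop-min → 40; now {45}
insert 26 → {26, 45}
insert 34 → {26, 34, 45}
pop-min → 26; now {34, 45}
pop-min → 34; now {45}
insert 41 → {41, 45}
pop-min → 41; now {45}
insert 52 → {45, 52}
insert 37 → {37, 45, 52}

[29, 39, 46, 27, 43, 40, 26, 34, 41]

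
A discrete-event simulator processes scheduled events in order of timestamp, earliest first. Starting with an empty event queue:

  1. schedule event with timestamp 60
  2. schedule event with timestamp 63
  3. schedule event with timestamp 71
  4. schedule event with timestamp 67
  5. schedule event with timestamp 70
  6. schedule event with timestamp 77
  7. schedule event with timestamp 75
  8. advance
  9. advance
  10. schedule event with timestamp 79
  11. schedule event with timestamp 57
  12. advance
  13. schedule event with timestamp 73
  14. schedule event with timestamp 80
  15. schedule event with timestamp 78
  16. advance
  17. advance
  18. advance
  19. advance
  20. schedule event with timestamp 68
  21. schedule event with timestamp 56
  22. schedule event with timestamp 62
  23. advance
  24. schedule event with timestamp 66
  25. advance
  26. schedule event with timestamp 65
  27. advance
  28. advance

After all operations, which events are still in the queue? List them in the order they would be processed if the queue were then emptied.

insert 60 → {60}
insert 63 → {60, 63}
insert 71 → {60, 63, 71}
insert 67 → {60, 63, 67, 71}
insert 70 → {60, 63, 67, 70, 71}
insert 77 → {60, 63, 67, 70, 71, 77}
insert 75 → {60, 63, 67, 70, 71, 75, 77}
advance → 60; now {63, 67, 70, 71, 75, 77}
advance → 63; now {67, 70, 71, 75, 77}
insert 79 → {67, 70, 71, 75, 77, 79}
insert 57 → {57, 67, 70, 71, 75, 77, 79}
advance → 57; now {67, 70, 71, 75, 77, 79}
insert 73 → {67, 70, 71, 73, 75, 77, 79}
insert 80 → {67, 70, 71, 73, 75, 77, 79, 80}
insert 78 → {67, 70, 71, 73, 75, 77, 78, 79, 80}
advance → 67; now {70, 71, 73, 75, 77, 78, 79, 80}
advance → 70; now {71, 73, 75, 77, 78, 79, 80}
advance → 71; now {73, 75, 77, 78, 79, 80}
advance → 73; now {75, 77, 78, 79, 80}
insert 68 → {68, 75, 77, 78, 79, 80}
insert 56 → {56, 68, 75, 77, 78, 79, 80}
insert 62 → {56, 62, 68, 75, 77, 78, 79, 80}
advance → 56; now {62, 68, 75, 77, 78, 79, 80}
insert 66 → {62, 66, 68, 75, 77, 78, 79, 80}
advance → 62; now {66, 68, 75, 77, 78, 79, 80}
insert 65 → {65, 66, 68, 75, 77, 78, 79, 80}
advance → 65; now {66, 68, 75, 77, 78, 79, 80}
advance → 66; now {68, 75, 77, 78, 79, 80}

68 → 75 → 77 → 78 → 79 → 80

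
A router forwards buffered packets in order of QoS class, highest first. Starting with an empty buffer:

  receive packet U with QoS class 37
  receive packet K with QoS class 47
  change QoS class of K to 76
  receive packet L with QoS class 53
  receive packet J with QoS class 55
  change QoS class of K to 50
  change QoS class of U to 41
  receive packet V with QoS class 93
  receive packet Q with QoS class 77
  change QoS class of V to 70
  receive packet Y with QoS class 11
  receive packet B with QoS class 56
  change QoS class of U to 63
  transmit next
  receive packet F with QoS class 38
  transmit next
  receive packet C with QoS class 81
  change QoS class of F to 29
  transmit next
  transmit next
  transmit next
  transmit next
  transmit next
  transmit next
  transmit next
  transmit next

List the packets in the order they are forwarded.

add U (QoS class 37) → {U:37}
add K (QoS class 47) → {K:47, U:37}
update K to QoS class 76 → {K:76, U:37}
add L (QoS class 53) → {K:76, L:53, U:37}
add J (QoS class 55) → {K:76, J:55, L:53, U:37}
update K to QoS class 50 → {J:55, L:53, K:50, U:37}
update U to QoS class 41 → {J:55, L:53, K:50, U:41}
add V (QoS class 93) → {V:93, J:55, L:53, K:50, U:41}
add Q (QoS class 77) → {V:93, Q:77, J:55, L:53, K:50, U:41}
update V to QoS class 70 → {Q:77, V:70, J:55, L:53, K:50, U:41}
add Y (QoS class 11) → {Q:77, V:70, J:55, L:53, K:50, U:41, Y:11}
add B (QoS class 56) → {Q:77, V:70, B:56, J:55, L:53, K:50, U:41, Y:11}
update U to QoS class 63 → {Q:77, V:70, U:63, B:56, J:55, L:53, K:50, Y:11}
transmit next → Q; now {V:70, U:63, B:56, J:55, L:53, K:50, Y:11}
add F (QoS class 38) → {V:70, U:63, B:56, J:55, L:53, K:50, F:38, Y:11}
transmit next → V; now {U:63, B:56, J:55, L:53, K:50, F:38, Y:11}
add C (QoS class 81) → {C:81, U:63, B:56, J:55, L:53, K:50, F:38, Y:11}
update F to QoS class 29 → {C:81, U:63, B:56, J:55, L:53, K:50, F:29, Y:11}
transmit next → C; now {U:63, B:56, J:55, L:53, K:50, F:29, Y:11}
transmit next → U; now {B:56, J:55, L:53, K:50, F:29, Y:11}
transmit next → B; now {J:55, L:53, K:50, F:29, Y:11}
transmit next → J; now {L:53, K:50, F:29, Y:11}
transmit next → L; now {K:50, F:29, Y:11}
transmit next → K; now {F:29, Y:11}
transmit next → F; now {Y:11}
transmit next → Y; now {}

[Q, V, C, U, B, J, L, K, F, Y]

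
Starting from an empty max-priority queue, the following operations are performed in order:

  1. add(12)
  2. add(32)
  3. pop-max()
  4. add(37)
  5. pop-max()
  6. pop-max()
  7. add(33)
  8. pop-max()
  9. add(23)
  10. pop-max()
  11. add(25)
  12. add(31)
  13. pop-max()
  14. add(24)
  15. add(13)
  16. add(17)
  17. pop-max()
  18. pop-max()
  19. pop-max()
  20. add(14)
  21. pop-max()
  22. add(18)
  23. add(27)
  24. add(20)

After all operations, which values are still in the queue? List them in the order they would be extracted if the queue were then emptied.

insert 12 → {12}
insert 32 → {32, 12}
pop-max → 32; now {12}
insert 37 → {37, 12}
pop-max → 37; now {12}
pop-max → 12; now {}
insert 33 → {33}
pop-max → 33; now {}
insert 23 → {23}
pop-max → 23; now {}
insert 25 → {25}
insert 31 → {31, 25}
pop-max → 31; now {25}
insert 24 → {25, 24}
insert 13 → {25, 24, 13}
insert 17 → {25, 24, 17, 13}
pop-max → 25; now {24, 17, 13}
pop-max → 24; now {17, 13}
pop-max → 17; now {13}
insert 14 → {14, 13}
pop-max → 14; now {13}
insert 18 → {18, 13}
insert 27 → {27, 18, 13}
insert 20 → {27, 20, 18, 13}

27 → 20 → 18 → 13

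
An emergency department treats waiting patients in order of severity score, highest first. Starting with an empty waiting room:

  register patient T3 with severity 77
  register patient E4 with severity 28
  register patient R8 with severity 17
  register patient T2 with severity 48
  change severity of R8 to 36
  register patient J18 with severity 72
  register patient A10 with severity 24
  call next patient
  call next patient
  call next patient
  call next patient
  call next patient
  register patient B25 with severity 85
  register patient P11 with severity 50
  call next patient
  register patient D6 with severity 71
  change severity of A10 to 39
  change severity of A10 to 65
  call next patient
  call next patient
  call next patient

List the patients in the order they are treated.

[T3, J18, T2, R8, E4, B25, D6, A10, P11]

add T3 (severity 77) → {T3:77}
add E4 (severity 28) → {T3:77, E4:28}
add R8 (severity 17) → {T3:77, E4:28, R8:17}
add T2 (severity 48) → {T3:77, T2:48, E4:28, R8:17}
update R8 to severity 36 → {T3:77, T2:48, R8:36, E4:28}
add J18 (severity 72) → {T3:77, J18:72, T2:48, R8:36, E4:28}
add A10 (severity 24) → {T3:77, J18:72, T2:48, R8:36, E4:28, A10:24}
call next patient → T3; now {J18:72, T2:48, R8:36, E4:28, A10:24}
call next patient → J18; now {T2:48, R8:36, E4:28, A10:24}
call next patient → T2; now {R8:36, E4:28, A10:24}
call next patient → R8; now {E4:28, A10:24}
call next patient → E4; now {A10:24}
add B25 (severity 85) → {B25:85, A10:24}
add P11 (severity 50) → {B25:85, P11:50, A10:24}
call next patient → B25; now {P11:50, A10:24}
add D6 (severity 71) → {D6:71, P11:50, A10:24}
update A10 to severity 39 → {D6:71, P11:50, A10:39}
update A10 to severity 65 → {D6:71, A10:65, P11:50}
call next patient → D6; now {A10:65, P11:50}
call next patient → A10; now {P11:50}
call next patient → P11; now {}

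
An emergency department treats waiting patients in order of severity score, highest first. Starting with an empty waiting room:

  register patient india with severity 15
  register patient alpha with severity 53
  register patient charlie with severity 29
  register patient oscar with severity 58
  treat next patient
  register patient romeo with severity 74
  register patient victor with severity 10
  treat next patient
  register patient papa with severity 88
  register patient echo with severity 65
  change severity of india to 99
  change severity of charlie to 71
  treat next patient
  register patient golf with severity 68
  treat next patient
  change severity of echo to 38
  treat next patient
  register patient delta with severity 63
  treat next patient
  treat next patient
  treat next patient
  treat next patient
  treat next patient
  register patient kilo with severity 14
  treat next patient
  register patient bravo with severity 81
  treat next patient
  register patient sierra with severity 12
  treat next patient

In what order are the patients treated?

oscar, romeo, india, papa, charlie, golf, delta, alpha, echo, victor, kilo, bravo, sierra

add india (severity 15) → {india:15}
add alpha (severity 53) → {alpha:53, india:15}
add charlie (severity 29) → {alpha:53, charlie:29, india:15}
add oscar (severity 58) → {oscar:58, alpha:53, charlie:29, india:15}
treat next patient → oscar; now {alpha:53, charlie:29, india:15}
add romeo (severity 74) → {romeo:74, alpha:53, charlie:29, india:15}
add victor (severity 10) → {romeo:74, alpha:53, charlie:29, india:15, victor:10}
treat next patient → romeo; now {alpha:53, charlie:29, india:15, victor:10}
add papa (severity 88) → {papa:88, alpha:53, charlie:29, india:15, victor:10}
add echo (severity 65) → {papa:88, echo:65, alpha:53, charlie:29, india:15, victor:10}
update india to severity 99 → {india:99, papa:88, echo:65, alpha:53, charlie:29, victor:10}
update charlie to severity 71 → {india:99, papa:88, charlie:71, echo:65, alpha:53, victor:10}
treat next patient → india; now {papa:88, charlie:71, echo:65, alpha:53, victor:10}
add golf (severity 68) → {papa:88, charlie:71, golf:68, echo:65, alpha:53, victor:10}
treat next patient → papa; now {charlie:71, golf:68, echo:65, alpha:53, victor:10}
update echo to severity 38 → {charlie:71, golf:68, alpha:53, echo:38, victor:10}
treat next patient → charlie; now {golf:68, alpha:53, echo:38, victor:10}
add delta (severity 63) → {golf:68, delta:63, alpha:53, echo:38, victor:10}
treat next patient → golf; now {delta:63, alpha:53, echo:38, victor:10}
treat next patient → delta; now {alpha:53, echo:38, victor:10}
treat next patient → alpha; now {echo:38, victor:10}
treat next patient → echo; now {victor:10}
treat next patient → victor; now {}
add kilo (severity 14) → {kilo:14}
treat next patient → kilo; now {}
add bravo (severity 81) → {bravo:81}
treat next patient → bravo; now {}
add sierra (severity 12) → {sierra:12}
treat next patient → sierra; now {}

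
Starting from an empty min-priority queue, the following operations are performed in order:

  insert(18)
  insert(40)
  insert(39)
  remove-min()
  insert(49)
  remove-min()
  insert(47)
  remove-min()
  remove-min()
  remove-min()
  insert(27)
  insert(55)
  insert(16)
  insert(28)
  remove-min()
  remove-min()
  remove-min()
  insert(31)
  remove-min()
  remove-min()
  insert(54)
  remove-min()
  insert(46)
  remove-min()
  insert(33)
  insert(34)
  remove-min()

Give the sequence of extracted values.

[18, 39, 40, 47, 49, 16, 27, 28, 31, 55, 54, 46, 33]

insert 18 → {18}
insert 40 → {18, 40}
insert 39 → {18, 39, 40}
remove-min → 18; now {39, 40}
insert 49 → {39, 40, 49}
remove-min → 39; now {40, 49}
insert 47 → {40, 47, 49}
remove-min → 40; now {47, 49}
remove-min → 47; now {49}
remove-min → 49; now {}
insert 27 → {27}
insert 55 → {27, 55}
insert 16 → {16, 27, 55}
insert 28 → {16, 27, 28, 55}
remove-min → 16; now {27, 28, 55}
remove-min → 27; now {28, 55}
remove-min → 28; now {55}
insert 31 → {31, 55}
remove-min → 31; now {55}
remove-min → 55; now {}
insert 54 → {54}
remove-min → 54; now {}
insert 46 → {46}
remove-min → 46; now {}
insert 33 → {33}
insert 34 → {33, 34}
remove-min → 33; now {34}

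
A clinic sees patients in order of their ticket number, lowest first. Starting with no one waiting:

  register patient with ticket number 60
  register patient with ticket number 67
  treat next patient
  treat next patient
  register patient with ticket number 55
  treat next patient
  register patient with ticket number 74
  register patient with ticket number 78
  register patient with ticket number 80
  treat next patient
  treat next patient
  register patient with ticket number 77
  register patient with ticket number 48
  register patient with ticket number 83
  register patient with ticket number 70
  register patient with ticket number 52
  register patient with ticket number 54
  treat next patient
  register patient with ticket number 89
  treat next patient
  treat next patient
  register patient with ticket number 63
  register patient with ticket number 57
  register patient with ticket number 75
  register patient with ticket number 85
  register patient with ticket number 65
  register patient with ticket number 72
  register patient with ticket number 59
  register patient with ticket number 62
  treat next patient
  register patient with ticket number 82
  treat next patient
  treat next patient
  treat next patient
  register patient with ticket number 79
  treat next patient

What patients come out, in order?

[60, 67, 55, 74, 78, 48, 52, 54, 57, 59, 62, 63, 65]

insert 60 → {60}
insert 67 → {60, 67}
treat next patient → 60; now {67}
treat next patient → 67; now {}
insert 55 → {55}
treat next patient → 55; now {}
insert 74 → {74}
insert 78 → {74, 78}
insert 80 → {74, 78, 80}
treat next patient → 74; now {78, 80}
treat next patient → 78; now {80}
insert 77 → {77, 80}
insert 48 → {48, 77, 80}
insert 83 → {48, 77, 80, 83}
insert 70 → {48, 70, 77, 80, 83}
insert 52 → {48, 52, 70, 77, 80, 83}
insert 54 → {48, 52, 54, 70, 77, 80, 83}
treat next patient → 48; now {52, 54, 70, 77, 80, 83}
insert 89 → {52, 54, 70, 77, 80, 83, 89}
treat next patient → 52; now {54, 70, 77, 80, 83, 89}
treat next patient → 54; now {70, 77, 80, 83, 89}
insert 63 → {63, 70, 77, 80, 83, 89}
insert 57 → {57, 63, 70, 77, 80, 83, 89}
insert 75 → {57, 63, 70, 75, 77, 80, 83, 89}
insert 85 → {57, 63, 70, 75, 77, 80, 83, 85, 89}
insert 65 → {57, 63, 65, 70, 75, 77, 80, 83, 85, 89}
insert 72 → {57, 63, 65, 70, 72, 75, 77, 80, 83, 85, 89}
insert 59 → {57, 59, 63, 65, 70, 72, 75, 77, 80, 83, 85, 89}
insert 62 → {57, 59, 62, 63, 65, 70, 72, 75, 77, 80, 83, 85, 89}
treat next patient → 57; now {59, 62, 63, 65, 70, 72, 75, 77, 80, 83, 85, 89}
insert 82 → {59, 62, 63, 65, 70, 72, 75, 77, 80, 82, 83, 85, 89}
treat next patient → 59; now {62, 63, 65, 70, 72, 75, 77, 80, 82, 83, 85, 89}
treat next patient → 62; now {63, 65, 70, 72, 75, 77, 80, 82, 83, 85, 89}
treat next patient → 63; now {65, 70, 72, 75, 77, 80, 82, 83, 85, 89}
insert 79 → {65, 70, 72, 75, 77, 79, 80, 82, 83, 85, 89}
treat next patient → 65; now {70, 72, 75, 77, 79, 80, 82, 83, 85, 89}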